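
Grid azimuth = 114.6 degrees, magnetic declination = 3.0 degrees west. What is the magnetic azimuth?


magnetic azimuth = grid azimuth - declination (east +ve)
mag_az = 114.6 - -3.0 = 117.6 degrees

117.6 degrees


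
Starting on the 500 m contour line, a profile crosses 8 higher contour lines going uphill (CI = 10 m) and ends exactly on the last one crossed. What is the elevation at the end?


elevation = 500 + 8 * 10 = 580 m

580 m


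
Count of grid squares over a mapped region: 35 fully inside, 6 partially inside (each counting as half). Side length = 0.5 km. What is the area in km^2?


effective squares = 35 + 6 * 0.5 = 38.0
area = 38.0 * 0.25 = 9.5 km^2

9.5 km^2


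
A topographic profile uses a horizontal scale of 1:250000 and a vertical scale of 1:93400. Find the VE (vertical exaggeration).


VE = horizontal_scale / vertical_scale = 250000 / 93400 ≈ 2.7

2.7x


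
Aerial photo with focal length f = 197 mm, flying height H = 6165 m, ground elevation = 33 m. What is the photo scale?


scale = f / (H - h) = 197 mm / 6132 m = 197 / 6132000 = 1:31127

1:31127


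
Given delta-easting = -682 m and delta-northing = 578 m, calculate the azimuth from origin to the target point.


az = atan2(-682, 578) = -49.7 deg
adjusted to 0-360: 310.3 degrees

310.3 degrees


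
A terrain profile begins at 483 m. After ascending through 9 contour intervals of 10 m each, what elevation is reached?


elevation = 483 + 9 * 10 = 573 m

573 m


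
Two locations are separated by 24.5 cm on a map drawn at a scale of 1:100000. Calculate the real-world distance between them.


ground = 24.5 cm * 100000 / 100 = 24500.0 m = 24.5 km

24.5 km


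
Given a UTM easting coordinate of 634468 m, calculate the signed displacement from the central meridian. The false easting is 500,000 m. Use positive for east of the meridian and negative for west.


displacement = 634468 - 500000 = 134468 m

134468 m


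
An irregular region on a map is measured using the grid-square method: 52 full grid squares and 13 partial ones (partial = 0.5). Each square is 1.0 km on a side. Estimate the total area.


effective squares = 52 + 13 * 0.5 = 58.5
area = 58.5 * 1.0 = 58.5 km^2

58.5 km^2


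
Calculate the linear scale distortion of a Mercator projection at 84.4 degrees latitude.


SF = 1 / cos(84.4) = 1 / 0.097583 = 10.248

10.248


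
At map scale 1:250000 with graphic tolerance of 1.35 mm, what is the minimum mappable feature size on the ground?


ground = 1.35 mm * 250000 / 1000 = 337.5 m

337.5 m


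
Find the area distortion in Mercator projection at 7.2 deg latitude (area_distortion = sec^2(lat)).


area_distortion = 1/cos^2(7.2) = 1.016

1.016


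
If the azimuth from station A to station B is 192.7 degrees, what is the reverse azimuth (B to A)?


back azimuth = (192.7 + 180) mod 360 = 12.7 degrees

12.7 degrees


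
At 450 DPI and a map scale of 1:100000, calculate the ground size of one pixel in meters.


pixel_cm = 2.54 / 450 ≈ 0.005644 cm
ground = pixel_cm * 100000 / 100 = 2.54 * 100000 / (450 * 100) = 254000 / 45000 ≈ 5.64 m

5.64 m


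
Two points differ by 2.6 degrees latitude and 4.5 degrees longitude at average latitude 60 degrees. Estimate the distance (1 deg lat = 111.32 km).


dlat_km = 2.6 * 111.32 = 289.432
dlon_km = 4.5 * 111.32 * cos(60) ≈ 250.47
dist = sqrt(289.432^2 + 250.47^2) ≈ 382.8 km

382.8 km


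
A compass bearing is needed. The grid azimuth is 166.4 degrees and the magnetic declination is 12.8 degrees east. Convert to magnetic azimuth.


magnetic azimuth = grid azimuth - declination (east +ve)
mag_az = 166.4 - 12.8 = 153.6 degrees

153.6 degrees


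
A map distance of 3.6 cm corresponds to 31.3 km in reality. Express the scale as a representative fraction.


ground = 31.3 km = 3130000 cm; RF denominator = ground / map = 3130000 / 3.6 ≈ 869444; RF = 1:869444

1:869444


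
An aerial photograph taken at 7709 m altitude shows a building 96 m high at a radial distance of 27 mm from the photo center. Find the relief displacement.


d = h * r / H = 96 * 27 / 7709 = 0.34 mm

0.34 mm


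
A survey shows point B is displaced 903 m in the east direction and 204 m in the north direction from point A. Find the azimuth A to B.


az = atan2(903, 204) = 77.3 deg
adjusted to 0-360: 77.3 degrees

77.3 degrees


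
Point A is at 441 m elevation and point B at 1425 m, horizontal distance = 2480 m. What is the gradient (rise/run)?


gradient = (1425 - 441) / 2480 = 984 / 2480 = 0.3968

0.3968


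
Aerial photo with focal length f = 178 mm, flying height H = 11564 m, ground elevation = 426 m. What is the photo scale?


scale = f / (H - h) = 178 mm / 11138 m = 178 / 11138000 = 1:62573

1:62573


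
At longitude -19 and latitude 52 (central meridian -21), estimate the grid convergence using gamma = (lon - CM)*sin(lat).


gamma = (-19 - -21) * sin(52) = 2 * 0.788011 = 1.576 degrees

1.576 degrees


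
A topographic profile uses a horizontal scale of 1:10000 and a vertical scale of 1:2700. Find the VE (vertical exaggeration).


VE = horizontal_scale / vertical_scale = 10000 / 2700 ≈ 3.7

3.7x


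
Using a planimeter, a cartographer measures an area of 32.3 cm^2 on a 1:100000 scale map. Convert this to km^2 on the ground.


ground_area = 32.3 * (100000/100)^2 = 32300000.0 m^2 = 32.3 km^2

32.3 km^2


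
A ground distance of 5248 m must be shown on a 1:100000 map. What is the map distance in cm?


map_cm = 5248 * 100 / 100000 = 5.248 cm ≈ 5.25 cm

5.25 cm


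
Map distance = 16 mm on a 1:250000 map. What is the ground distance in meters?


ground = 16 mm * 250000 / 1000 = 4000.0 m

4000.0 m


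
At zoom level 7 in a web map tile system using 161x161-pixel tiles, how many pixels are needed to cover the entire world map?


tiles per axis = 2^7 = 128
total tiles = 128^2 = 16384
pixels per axis = 128 * 161 = 20608
total pixels = 20608^2 = 424689664

424689664 pixels


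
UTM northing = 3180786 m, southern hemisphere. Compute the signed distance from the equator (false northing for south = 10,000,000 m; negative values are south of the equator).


For southern: actual = 3180786 - 10000000 = -6819214 m

-6819214 m


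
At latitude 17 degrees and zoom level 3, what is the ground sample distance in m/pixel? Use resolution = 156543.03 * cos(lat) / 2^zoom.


res = 156543.03 * cos(17) / 2^3 = 156543.03 * 0.95630476 / 8 = 18712.86 m/pixel

18712.86 m/pixel


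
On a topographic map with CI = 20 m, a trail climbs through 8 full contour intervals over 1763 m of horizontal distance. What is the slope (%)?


elevation change = 8 * 20 = 160 m
slope = 160 / 1763 * 100 = 9.1%

9.1%


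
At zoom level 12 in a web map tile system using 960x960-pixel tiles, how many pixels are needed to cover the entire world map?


tiles per axis = 2^12 = 4096
total tiles = 4096^2 = 16777216
pixels per axis = 4096 * 960 = 3932160
total pixels = 3932160^2 = 15461882265600

15461882265600 pixels


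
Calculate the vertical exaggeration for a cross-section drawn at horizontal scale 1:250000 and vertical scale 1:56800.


VE = horizontal_scale / vertical_scale = 250000 / 56800 ≈ 4.4

4.4x


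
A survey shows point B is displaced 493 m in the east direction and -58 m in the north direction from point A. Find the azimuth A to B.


az = atan2(493, -58) = 96.7 deg
adjusted to 0-360: 96.7 degrees

96.7 degrees


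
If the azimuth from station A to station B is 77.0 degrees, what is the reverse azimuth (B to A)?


back azimuth = (77.0 + 180) mod 360 = 257.0 degrees

257.0 degrees


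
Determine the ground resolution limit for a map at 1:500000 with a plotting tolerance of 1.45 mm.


ground = 1.45 mm * 500000 / 1000 = 725.0 m

725.0 m


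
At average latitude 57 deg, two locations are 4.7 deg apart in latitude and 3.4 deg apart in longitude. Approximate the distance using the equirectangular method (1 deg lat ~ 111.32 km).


dlat_km = 4.7 * 111.32 = 523.204
dlon_km = 3.4 * 111.32 * cos(57) ≈ 206.139
dist = sqrt(523.204^2 + 206.139^2) ≈ 562.3 km

562.3 km


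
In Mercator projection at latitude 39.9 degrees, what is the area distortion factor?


area_distortion = 1/cos^2(39.9) = 1.699

1.699


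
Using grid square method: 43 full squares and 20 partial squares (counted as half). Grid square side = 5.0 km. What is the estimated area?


effective squares = 43 + 20 * 0.5 = 53.0
area = 53.0 * 25.0 = 1325.0 km^2

1325.0 km^2


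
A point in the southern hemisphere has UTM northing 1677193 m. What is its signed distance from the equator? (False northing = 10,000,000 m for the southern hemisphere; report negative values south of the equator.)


For southern: actual = 1677193 - 10000000 = -8322807 m

-8322807 m


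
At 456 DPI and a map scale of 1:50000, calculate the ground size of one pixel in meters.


pixel_cm = 2.54 / 456 ≈ 0.00557 cm
ground = pixel_cm * 50000 / 100 = 2.54 * 50000 / (456 * 100) = 127000 / 45600 ≈ 2.79 m

2.79 m


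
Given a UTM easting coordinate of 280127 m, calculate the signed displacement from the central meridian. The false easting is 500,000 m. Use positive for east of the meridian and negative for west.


displacement = 280127 - 500000 = -219873 m

-219873 m


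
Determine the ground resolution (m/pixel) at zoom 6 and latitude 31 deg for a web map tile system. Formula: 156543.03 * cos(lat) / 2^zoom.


res = 156543.03 * cos(31) / 2^6 = 156543.03 * 0.8571673 / 64 = 2096.62 m/pixel

2096.62 m/pixel


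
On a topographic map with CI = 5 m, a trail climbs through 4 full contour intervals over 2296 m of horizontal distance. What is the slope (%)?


elevation change = 4 * 5 = 20 m
slope = 20 / 2296 * 100 = 0.9%

0.9%


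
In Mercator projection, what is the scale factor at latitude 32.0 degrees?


SF = 1 / cos(32.0) = 1 / 0.848048 = 1.179

1.179


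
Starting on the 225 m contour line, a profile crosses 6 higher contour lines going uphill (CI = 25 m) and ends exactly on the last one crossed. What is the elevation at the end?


elevation = 225 + 6 * 25 = 375 m

375 m


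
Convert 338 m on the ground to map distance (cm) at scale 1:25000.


map_cm = 338 * 100 / 25000 = 1.352 cm ≈ 1.35 cm

1.35 cm


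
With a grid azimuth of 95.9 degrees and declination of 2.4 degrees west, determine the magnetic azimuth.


magnetic azimuth = grid azimuth - declination (east +ve)
mag_az = 95.9 - -2.4 = 98.3 degrees

98.3 degrees


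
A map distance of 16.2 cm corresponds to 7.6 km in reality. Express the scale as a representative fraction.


ground = 7.6 km = 760000 cm; RF denominator = ground / map = 760000 / 16.2 ≈ 46914; RF = 1:46914

1:46914


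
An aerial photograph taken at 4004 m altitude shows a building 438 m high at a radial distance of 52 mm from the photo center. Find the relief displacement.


d = h * r / H = 438 * 52 / 4004 = 5.69 mm

5.69 mm


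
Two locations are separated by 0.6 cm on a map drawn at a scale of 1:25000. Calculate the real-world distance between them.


ground = 0.6 cm * 25000 / 100 = 150.0 m

150.0 m


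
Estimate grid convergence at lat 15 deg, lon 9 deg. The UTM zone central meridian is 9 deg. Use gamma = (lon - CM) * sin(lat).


gamma = (9 - 9) * sin(15) = 0 * 0.258819 = 0.0 degrees

0.0 degrees


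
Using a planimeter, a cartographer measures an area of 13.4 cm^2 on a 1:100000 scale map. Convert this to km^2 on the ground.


ground_area = 13.4 * (100000/100)^2 = 13400000.0 m^2 = 13.4 km^2

13.4 km^2


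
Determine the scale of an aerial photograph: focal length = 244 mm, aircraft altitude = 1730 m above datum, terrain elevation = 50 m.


scale = f / (H - h) = 244 mm / 1680 m = 244 / 1680000 = 1:6885

1:6885


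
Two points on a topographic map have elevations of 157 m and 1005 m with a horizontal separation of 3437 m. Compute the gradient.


gradient = (1005 - 157) / 3437 = 848 / 3437 = 0.2467

0.2467


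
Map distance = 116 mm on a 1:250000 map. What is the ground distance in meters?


ground = 116 mm * 250000 / 1000 = 29000.0 m

29000.0 m


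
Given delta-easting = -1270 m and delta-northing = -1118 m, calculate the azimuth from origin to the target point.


az = atan2(-1270, -1118) = -131.4 deg
adjusted to 0-360: 228.6 degrees

228.6 degrees


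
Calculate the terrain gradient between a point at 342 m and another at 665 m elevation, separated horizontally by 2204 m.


gradient = (665 - 342) / 2204 = 323 / 2204 = 0.1466

0.1466


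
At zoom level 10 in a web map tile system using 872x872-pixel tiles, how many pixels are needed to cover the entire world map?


tiles per axis = 2^10 = 1024
total tiles = 1024^2 = 1048576
pixels per axis = 1024 * 872 = 892928
total pixels = 892928^2 = 797320413184

797320413184 pixels


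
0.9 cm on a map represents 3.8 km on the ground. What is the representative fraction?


ground = 3.8 km = 380000 cm; RF denominator = ground / map = 380000 / 0.9 ≈ 422222; RF = 1:422222

1:422222


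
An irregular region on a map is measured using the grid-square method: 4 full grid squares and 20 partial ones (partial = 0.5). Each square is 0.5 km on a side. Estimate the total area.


effective squares = 4 + 20 * 0.5 = 14.0
area = 14.0 * 0.25 = 3.5 km^2

3.5 km^2


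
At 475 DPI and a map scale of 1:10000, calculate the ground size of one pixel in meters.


pixel_cm = 2.54 / 475 ≈ 0.005347 cm
ground = pixel_cm * 10000 / 100 = 2.54 * 10000 / (475 * 100) = 25400 / 47500 ≈ 0.53 m

0.53 m


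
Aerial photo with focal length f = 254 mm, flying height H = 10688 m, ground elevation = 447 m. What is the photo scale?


scale = f / (H - h) = 254 mm / 10241 m = 254 / 10241000 = 1:40319

1:40319


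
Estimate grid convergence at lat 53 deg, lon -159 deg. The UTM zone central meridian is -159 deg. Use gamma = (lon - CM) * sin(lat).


gamma = (-159 - -159) * sin(53) = 0 * 0.798636 = 0.0 degrees

0.0 degrees


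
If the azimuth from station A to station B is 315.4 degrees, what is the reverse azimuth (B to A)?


back azimuth = (315.4 + 180) mod 360 = 135.4 degrees

135.4 degrees


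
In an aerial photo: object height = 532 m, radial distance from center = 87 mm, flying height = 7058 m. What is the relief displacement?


d = h * r / H = 532 * 87 / 7058 = 6.56 mm

6.56 mm


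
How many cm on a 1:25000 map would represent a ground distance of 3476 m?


map_cm = 3476 * 100 / 25000 = 13.904 cm ≈ 13.9 cm

13.9 cm


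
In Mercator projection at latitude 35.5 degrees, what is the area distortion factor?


area_distortion = 1/cos^2(35.5) = 1.509

1.509


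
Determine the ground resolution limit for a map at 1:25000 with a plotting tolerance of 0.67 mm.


ground = 0.67 mm * 25000 / 1000 = 16.75 m

16.75 m


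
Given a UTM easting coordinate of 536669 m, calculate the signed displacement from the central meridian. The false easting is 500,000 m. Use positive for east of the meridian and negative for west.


displacement = 536669 - 500000 = 36669 m

36669 m


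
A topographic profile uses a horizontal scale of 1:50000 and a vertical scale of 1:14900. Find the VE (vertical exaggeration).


VE = horizontal_scale / vertical_scale = 50000 / 14900 ≈ 3.4

3.4x


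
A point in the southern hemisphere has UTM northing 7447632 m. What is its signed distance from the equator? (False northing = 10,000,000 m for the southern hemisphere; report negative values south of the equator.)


For southern: actual = 7447632 - 10000000 = -2552368 m

-2552368 m


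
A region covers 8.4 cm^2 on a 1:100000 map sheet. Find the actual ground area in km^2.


ground_area = 8.4 * (100000/100)^2 = 8400000.0 m^2 = 8.4 km^2

8.4 km^2


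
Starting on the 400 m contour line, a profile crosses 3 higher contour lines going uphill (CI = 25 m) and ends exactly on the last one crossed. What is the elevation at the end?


elevation = 400 + 3 * 25 = 475 m

475 m


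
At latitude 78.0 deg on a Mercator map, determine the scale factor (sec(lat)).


SF = 1 / cos(78.0) = 1 / 0.207912 = 4.81

4.81


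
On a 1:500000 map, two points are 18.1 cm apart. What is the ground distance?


ground = 18.1 cm * 500000 / 100 = 90500.0 m = 90.5 km

90.5 km


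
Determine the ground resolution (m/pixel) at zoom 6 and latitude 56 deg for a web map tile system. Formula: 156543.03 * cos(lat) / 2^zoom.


res = 156543.03 * cos(56) / 2^6 = 156543.03 * 0.5591929 / 64 = 1367.78 m/pixel

1367.78 m/pixel


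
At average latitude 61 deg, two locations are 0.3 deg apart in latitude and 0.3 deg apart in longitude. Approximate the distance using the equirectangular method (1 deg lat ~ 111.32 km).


dlat_km = 0.3 * 111.32 = 33.396
dlon_km = 0.3 * 111.32 * cos(61) ≈ 16.191
dist = sqrt(33.396^2 + 16.191^2) ≈ 37.1 km

37.1 km


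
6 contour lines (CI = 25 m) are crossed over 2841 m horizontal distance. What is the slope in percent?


elevation change = 6 * 25 = 150 m
slope = 150 / 2841 * 100 = 5.3%

5.3%


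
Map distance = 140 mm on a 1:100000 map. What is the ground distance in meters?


ground = 140 mm * 100000 / 1000 = 14000.0 m

14000.0 m


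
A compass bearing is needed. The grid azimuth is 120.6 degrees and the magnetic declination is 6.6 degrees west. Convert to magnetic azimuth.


magnetic azimuth = grid azimuth - declination (east +ve)
mag_az = 120.6 - -6.6 = 127.2 degrees

127.2 degrees


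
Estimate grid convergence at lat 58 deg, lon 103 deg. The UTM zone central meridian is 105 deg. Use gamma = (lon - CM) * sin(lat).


gamma = (103 - 105) * sin(58) = -2 * 0.848048 = -1.696 degrees

-1.696 degrees


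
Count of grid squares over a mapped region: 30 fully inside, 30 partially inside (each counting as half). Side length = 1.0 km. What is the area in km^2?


effective squares = 30 + 30 * 0.5 = 45.0
area = 45.0 * 1.0 = 45.0 km^2

45.0 km^2


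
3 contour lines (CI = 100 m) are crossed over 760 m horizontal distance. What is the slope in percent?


elevation change = 3 * 100 = 300 m
slope = 300 / 760 * 100 = 39.5%

39.5%


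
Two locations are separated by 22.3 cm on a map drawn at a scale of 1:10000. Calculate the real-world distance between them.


ground = 22.3 cm * 10000 / 100 = 2230.0 m = 2.23 km

2.23 km


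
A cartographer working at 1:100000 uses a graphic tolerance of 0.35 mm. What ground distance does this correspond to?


ground = 0.35 mm * 100000 / 1000 = 35.0 m

35.0 m


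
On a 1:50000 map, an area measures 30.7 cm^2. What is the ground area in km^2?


ground_area = 30.7 * (50000/100)^2 = 7675000.0 m^2 = 7.675 km^2

7.675 km^2


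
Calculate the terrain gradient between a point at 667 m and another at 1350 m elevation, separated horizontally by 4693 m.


gradient = (1350 - 667) / 4693 = 683 / 4693 = 0.1455

0.1455


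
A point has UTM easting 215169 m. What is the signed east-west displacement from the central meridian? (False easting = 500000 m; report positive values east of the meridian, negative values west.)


displacement = 215169 - 500000 = -284831 m

-284831 m


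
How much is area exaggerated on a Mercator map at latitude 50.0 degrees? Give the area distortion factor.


area_distortion = 1/cos^2(50.0) = 2.42

2.42


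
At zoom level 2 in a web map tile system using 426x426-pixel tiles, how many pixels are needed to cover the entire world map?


tiles per axis = 2^2 = 4
total tiles = 4^2 = 16
pixels per axis = 4 * 426 = 1704
total pixels = 1704^2 = 2903616

2903616 pixels


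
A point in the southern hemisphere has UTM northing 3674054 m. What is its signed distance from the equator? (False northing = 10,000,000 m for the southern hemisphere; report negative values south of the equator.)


For southern: actual = 3674054 - 10000000 = -6325946 m

-6325946 m


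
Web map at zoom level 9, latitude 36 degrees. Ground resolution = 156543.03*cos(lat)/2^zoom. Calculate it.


res = 156543.03 * cos(36) / 2^9 = 156543.03 * 0.80901699 / 512 = 247.36 m/pixel

247.36 m/pixel


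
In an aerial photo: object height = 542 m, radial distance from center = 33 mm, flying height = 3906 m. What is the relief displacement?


d = h * r / H = 542 * 33 / 3906 = 4.58 mm

4.58 mm


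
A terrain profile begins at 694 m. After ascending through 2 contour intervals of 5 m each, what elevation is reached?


elevation = 694 + 2 * 5 = 704 m

704 m


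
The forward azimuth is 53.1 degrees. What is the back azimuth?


back azimuth = (53.1 + 180) mod 360 = 233.1 degrees

233.1 degrees


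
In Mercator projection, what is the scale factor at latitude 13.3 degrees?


SF = 1 / cos(13.3) = 1 / 0.973179 = 1.028

1.028


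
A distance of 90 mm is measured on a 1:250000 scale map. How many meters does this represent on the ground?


ground = 90 mm * 250000 / 1000 = 22500.0 m

22500.0 m


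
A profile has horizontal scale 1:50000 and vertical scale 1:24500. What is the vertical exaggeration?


VE = horizontal_scale / vertical_scale = 50000 / 24500 ≈ 2.0

2.0x


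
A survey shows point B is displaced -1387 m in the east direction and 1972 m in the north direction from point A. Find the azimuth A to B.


az = atan2(-1387, 1972) = -35.1 deg
adjusted to 0-360: 324.9 degrees

324.9 degrees


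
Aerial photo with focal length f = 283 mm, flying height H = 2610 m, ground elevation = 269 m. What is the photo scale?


scale = f / (H - h) = 283 mm / 2341 m = 283 / 2341000 = 1:8272

1:8272


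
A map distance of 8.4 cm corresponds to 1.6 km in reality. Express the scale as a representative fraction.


ground = 1.6 km = 160000 cm; RF denominator = ground / map = 160000 / 8.4 ≈ 19048; RF = 1:19048

1:19048


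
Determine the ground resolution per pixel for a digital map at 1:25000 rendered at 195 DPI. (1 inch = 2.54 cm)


pixel_cm = 2.54 / 195 ≈ 0.013026 cm
ground = pixel_cm * 25000 / 100 = 2.54 * 25000 / (195 * 100) = 63500 / 19500 ≈ 3.26 m

3.26 m


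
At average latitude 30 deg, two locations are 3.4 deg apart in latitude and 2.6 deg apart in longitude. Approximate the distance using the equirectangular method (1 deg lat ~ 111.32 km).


dlat_km = 3.4 * 111.32 = 378.488
dlon_km = 2.6 * 111.32 * cos(30) ≈ 250.655
dist = sqrt(378.488^2 + 250.655^2) ≈ 454.0 km

454.0 km


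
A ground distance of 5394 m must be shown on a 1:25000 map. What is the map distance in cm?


map_cm = 5394 * 100 / 25000 = 21.576 cm ≈ 21.58 cm

21.58 cm


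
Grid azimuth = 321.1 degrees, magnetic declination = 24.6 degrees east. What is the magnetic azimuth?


magnetic azimuth = grid azimuth - declination (east +ve)
mag_az = 321.1 - 24.6 = 296.5 degrees

296.5 degrees


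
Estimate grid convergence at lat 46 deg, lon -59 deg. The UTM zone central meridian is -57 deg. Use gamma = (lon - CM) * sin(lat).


gamma = (-59 - -57) * sin(46) = -2 * 0.71934 = -1.439 degrees

-1.439 degrees


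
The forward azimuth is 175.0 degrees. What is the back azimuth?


back azimuth = (175.0 + 180) mod 360 = 355.0 degrees

355.0 degrees


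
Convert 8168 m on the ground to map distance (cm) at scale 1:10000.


map_cm = 8168 * 100 / 10000 = 81.68 cm

81.68 cm


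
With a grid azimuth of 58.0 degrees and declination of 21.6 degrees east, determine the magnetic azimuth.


magnetic azimuth = grid azimuth - declination (east +ve)
mag_az = 58.0 - 21.6 = 36.4 degrees

36.4 degrees


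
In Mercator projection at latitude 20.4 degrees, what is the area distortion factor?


area_distortion = 1/cos^2(20.4) = 1.138

1.138


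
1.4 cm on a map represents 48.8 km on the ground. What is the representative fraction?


ground = 48.8 km = 4880000 cm; RF denominator = ground / map = 4880000 / 1.4 ≈ 3485714; RF = 1:3485714

1:3485714


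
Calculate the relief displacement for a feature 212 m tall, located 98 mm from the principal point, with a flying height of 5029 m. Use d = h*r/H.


d = h * r / H = 212 * 98 / 5029 = 4.13 mm

4.13 mm


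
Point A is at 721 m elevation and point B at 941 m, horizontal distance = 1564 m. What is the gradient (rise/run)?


gradient = (941 - 721) / 1564 = 220 / 1564 = 0.1407

0.1407


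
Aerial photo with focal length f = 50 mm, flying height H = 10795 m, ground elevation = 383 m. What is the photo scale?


scale = f / (H - h) = 50 mm / 10412 m = 50 / 10412000 = 1:208240

1:208240


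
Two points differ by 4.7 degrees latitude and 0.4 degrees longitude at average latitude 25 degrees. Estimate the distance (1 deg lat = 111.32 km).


dlat_km = 4.7 * 111.32 = 523.204
dlon_km = 0.4 * 111.32 * cos(25) ≈ 40.356
dist = sqrt(523.204^2 + 40.356^2) ≈ 524.8 km

524.8 km


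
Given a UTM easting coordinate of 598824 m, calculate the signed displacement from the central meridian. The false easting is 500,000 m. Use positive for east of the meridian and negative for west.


displacement = 598824 - 500000 = 98824 m

98824 m


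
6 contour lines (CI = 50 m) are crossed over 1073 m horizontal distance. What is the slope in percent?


elevation change = 6 * 50 = 300 m
slope = 300 / 1073 * 100 = 28.0%

28.0%


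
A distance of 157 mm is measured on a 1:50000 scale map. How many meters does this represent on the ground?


ground = 157 mm * 50000 / 1000 = 7850.0 m

7850.0 m


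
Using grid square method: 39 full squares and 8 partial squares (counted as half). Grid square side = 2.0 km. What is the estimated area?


effective squares = 39 + 8 * 0.5 = 43.0
area = 43.0 * 4.0 = 172.0 km^2

172.0 km^2


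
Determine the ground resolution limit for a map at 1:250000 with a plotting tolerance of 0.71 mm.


ground = 0.71 mm * 250000 / 1000 = 177.5 m

177.5 m


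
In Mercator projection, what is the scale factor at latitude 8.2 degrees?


SF = 1 / cos(8.2) = 1 / 0.989776 = 1.01

1.01


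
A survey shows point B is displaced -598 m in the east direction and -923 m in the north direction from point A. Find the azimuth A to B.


az = atan2(-598, -923) = -147.1 deg
adjusted to 0-360: 212.9 degrees

212.9 degrees


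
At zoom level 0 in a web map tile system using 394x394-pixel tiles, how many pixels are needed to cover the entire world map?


tiles per axis = 2^0 = 1
total tiles = 1^2 = 1
pixels per axis = 1 * 394 = 394
total pixels = 394^2 = 155236

155236 pixels


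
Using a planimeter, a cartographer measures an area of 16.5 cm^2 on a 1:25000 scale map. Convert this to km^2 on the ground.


ground_area = 16.5 * (25000/100)^2 = 1031250.0 m^2 = 1.03125 km^2 ≈ 1.031 km^2

1.031 km^2


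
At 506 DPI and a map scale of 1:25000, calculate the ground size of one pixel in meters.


pixel_cm = 2.54 / 506 ≈ 0.00502 cm
ground = pixel_cm * 25000 / 100 = 2.54 * 25000 / (506 * 100) = 63500 / 50600 ≈ 1.25 m

1.25 m


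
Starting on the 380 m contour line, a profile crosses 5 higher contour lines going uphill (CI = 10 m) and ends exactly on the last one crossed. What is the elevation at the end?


elevation = 380 + 5 * 10 = 430 m

430 m


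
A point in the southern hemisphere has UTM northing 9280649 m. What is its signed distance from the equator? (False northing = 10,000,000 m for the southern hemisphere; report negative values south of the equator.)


For southern: actual = 9280649 - 10000000 = -719351 m

-719351 m


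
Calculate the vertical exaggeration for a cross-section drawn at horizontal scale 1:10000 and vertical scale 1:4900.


VE = horizontal_scale / vertical_scale = 10000 / 4900 ≈ 2.0

2.0x


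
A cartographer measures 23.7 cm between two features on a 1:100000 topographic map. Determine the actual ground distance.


ground = 23.7 cm * 100000 / 100 = 23700.0 m = 23.7 km

23.7 km


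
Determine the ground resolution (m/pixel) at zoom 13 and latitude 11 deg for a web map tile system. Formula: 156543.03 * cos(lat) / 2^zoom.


res = 156543.03 * cos(11) / 2^13 = 156543.03 * 0.98162718 / 8192 = 18.76 m/pixel

18.76 m/pixel


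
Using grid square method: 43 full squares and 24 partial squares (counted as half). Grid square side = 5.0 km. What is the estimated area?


effective squares = 43 + 24 * 0.5 = 55.0
area = 55.0 * 25.0 = 1375.0 km^2

1375.0 km^2


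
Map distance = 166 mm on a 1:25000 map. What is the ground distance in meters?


ground = 166 mm * 25000 / 1000 = 4150.0 m

4150.0 m


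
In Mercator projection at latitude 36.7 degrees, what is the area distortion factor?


area_distortion = 1/cos^2(36.7) = 1.556

1.556


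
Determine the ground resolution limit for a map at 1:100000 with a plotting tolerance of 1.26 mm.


ground = 1.26 mm * 100000 / 1000 = 126.0 m

126.0 m


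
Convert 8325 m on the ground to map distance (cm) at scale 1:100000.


map_cm = 8325 * 100 / 100000 = 8.325 cm ≈ 8.33 cm

8.33 cm


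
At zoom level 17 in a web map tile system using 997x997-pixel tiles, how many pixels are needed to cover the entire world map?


tiles per axis = 2^17 = 131072
total tiles = 131072^2 = 17179869184
pixels per axis = 131072 * 997 = 130678784
total pixels = 130678784^2 = 17076944587718656

17076944587718656 pixels


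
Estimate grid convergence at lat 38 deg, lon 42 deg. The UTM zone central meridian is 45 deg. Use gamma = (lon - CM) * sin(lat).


gamma = (42 - 45) * sin(38) = -3 * 0.615661 = -1.847 degrees

-1.847 degrees


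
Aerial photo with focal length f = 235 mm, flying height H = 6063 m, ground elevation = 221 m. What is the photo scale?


scale = f / (H - h) = 235 mm / 5842 m = 235 / 5842000 = 1:24860

1:24860


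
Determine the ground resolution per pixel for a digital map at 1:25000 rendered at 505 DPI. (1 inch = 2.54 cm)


pixel_cm = 2.54 / 505 ≈ 0.00503 cm
ground = pixel_cm * 25000 / 100 = 2.54 * 25000 / (505 * 100) = 63500 / 50500 ≈ 1.26 m

1.26 m


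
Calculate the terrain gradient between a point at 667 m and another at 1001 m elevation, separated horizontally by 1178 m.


gradient = (1001 - 667) / 1178 = 334 / 1178 = 0.2835

0.2835


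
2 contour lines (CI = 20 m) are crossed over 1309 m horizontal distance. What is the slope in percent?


elevation change = 2 * 20 = 40 m
slope = 40 / 1309 * 100 = 3.1%

3.1%


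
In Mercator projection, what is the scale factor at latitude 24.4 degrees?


SF = 1 / cos(24.4) = 1 / 0.910684 = 1.098

1.098


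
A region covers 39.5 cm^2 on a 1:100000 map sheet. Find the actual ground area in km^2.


ground_area = 39.5 * (100000/100)^2 = 39500000.0 m^2 = 39.5 km^2

39.5 km^2


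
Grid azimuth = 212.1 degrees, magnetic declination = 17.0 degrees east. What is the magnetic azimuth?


magnetic azimuth = grid azimuth - declination (east +ve)
mag_az = 212.1 - 17.0 = 195.1 degrees

195.1 degrees


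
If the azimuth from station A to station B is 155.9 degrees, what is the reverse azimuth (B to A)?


back azimuth = (155.9 + 180) mod 360 = 335.9 degrees

335.9 degrees


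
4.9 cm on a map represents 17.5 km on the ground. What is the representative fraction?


ground = 17.5 km = 1750000 cm; RF denominator = ground / map = 1750000 / 4.9 ≈ 357143; RF = 1:357143

1:357143


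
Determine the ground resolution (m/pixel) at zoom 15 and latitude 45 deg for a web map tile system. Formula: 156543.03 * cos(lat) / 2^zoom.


res = 156543.03 * cos(45) / 2^15 = 156543.03 * 0.70710678 / 32768 = 3.38 m/pixel

3.38 m/pixel


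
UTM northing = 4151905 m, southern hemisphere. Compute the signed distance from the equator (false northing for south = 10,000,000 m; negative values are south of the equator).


For southern: actual = 4151905 - 10000000 = -5848095 m

-5848095 m


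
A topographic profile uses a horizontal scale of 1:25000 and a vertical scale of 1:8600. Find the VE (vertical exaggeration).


VE = horizontal_scale / vertical_scale = 25000 / 8600 ≈ 2.9

2.9x


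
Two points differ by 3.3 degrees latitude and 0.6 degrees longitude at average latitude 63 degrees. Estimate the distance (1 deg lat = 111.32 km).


dlat_km = 3.3 * 111.32 = 367.356
dlon_km = 0.6 * 111.32 * cos(63) ≈ 30.323
dist = sqrt(367.356^2 + 30.323^2) ≈ 368.6 km

368.6 km


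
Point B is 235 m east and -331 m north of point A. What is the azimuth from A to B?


az = atan2(235, -331) = 144.6 deg
adjusted to 0-360: 144.6 degrees

144.6 degrees


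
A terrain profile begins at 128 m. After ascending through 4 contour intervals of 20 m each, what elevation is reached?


elevation = 128 + 4 * 20 = 208 m

208 m


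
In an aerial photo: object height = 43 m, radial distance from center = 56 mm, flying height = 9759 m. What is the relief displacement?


d = h * r / H = 43 * 56 / 9759 = 0.25 mm

0.25 mm


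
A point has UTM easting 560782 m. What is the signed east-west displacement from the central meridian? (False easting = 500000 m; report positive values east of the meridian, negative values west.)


displacement = 560782 - 500000 = 60782 m

60782 m


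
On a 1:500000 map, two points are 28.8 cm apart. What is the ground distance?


ground = 28.8 cm * 500000 / 100 = 144000.0 m = 144.0 km

144.0 km


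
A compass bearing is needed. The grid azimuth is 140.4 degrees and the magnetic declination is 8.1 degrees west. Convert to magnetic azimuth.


magnetic azimuth = grid azimuth - declination (east +ve)
mag_az = 140.4 - -8.1 = 148.5 degrees

148.5 degrees


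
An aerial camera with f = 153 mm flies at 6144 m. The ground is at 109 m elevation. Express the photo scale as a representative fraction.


scale = f / (H - h) = 153 mm / 6035 m = 153 / 6035000 = 1:39444

1:39444


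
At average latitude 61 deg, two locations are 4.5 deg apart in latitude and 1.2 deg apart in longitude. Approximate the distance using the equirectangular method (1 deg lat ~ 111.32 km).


dlat_km = 4.5 * 111.32 = 500.94
dlon_km = 1.2 * 111.32 * cos(61) ≈ 64.763
dist = sqrt(500.94^2 + 64.763^2) ≈ 505.1 km

505.1 km


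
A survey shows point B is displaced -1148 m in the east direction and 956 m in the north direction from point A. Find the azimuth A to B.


az = atan2(-1148, 956) = -50.2 deg
adjusted to 0-360: 309.8 degrees

309.8 degrees


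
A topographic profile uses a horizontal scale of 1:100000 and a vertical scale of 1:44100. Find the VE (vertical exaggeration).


VE = horizontal_scale / vertical_scale = 100000 / 44100 ≈ 2.3

2.3x


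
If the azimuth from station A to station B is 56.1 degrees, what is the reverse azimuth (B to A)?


back azimuth = (56.1 + 180) mod 360 = 236.1 degrees

236.1 degrees


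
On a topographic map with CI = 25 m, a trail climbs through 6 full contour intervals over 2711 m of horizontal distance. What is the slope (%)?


elevation change = 6 * 25 = 150 m
slope = 150 / 2711 * 100 = 5.5%

5.5%


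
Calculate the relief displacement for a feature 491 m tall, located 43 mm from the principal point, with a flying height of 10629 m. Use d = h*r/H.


d = h * r / H = 491 * 43 / 10629 = 1.99 mm

1.99 mm


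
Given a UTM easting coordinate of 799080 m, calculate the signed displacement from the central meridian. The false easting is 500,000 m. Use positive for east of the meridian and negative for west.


displacement = 799080 - 500000 = 299080 m

299080 m


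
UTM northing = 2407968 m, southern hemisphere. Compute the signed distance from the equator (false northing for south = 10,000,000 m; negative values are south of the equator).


For southern: actual = 2407968 - 10000000 = -7592032 m

-7592032 m


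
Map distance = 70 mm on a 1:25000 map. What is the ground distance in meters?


ground = 70 mm * 25000 / 1000 = 1750.0 m

1750.0 m


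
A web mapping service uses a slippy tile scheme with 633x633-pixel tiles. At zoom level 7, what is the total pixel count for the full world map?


tiles per axis = 2^7 = 128
total tiles = 128^2 = 16384
pixels per axis = 128 * 633 = 81024
total pixels = 81024^2 = 6564888576

6564888576 pixels


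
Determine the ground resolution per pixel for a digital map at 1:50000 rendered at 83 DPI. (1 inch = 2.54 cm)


pixel_cm = 2.54 / 83 ≈ 0.030602 cm
ground = pixel_cm * 50000 / 100 = 2.54 * 50000 / (83 * 100) = 127000 / 8300 ≈ 15.3 m

15.3 m


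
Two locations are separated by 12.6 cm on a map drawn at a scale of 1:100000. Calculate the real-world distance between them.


ground = 12.6 cm * 100000 / 100 = 12600.0 m = 12.6 km

12.6 km


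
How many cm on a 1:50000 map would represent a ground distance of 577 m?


map_cm = 577 * 100 / 50000 = 1.154 cm ≈ 1.15 cm

1.15 cm


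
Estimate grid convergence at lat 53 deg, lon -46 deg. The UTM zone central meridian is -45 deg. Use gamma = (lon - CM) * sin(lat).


gamma = (-46 - -45) * sin(53) = -1 * 0.798636 = -0.799 degrees

-0.799 degrees


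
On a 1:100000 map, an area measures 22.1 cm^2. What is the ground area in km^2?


ground_area = 22.1 * (100000/100)^2 = 22100000.0 m^2 = 22.1 km^2

22.1 km^2


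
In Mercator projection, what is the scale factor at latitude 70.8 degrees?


SF = 1 / cos(70.8) = 1 / 0.328867 = 3.041

3.041


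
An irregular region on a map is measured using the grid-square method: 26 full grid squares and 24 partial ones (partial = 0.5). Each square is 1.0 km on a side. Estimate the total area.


effective squares = 26 + 24 * 0.5 = 38.0
area = 38.0 * 1.0 = 38.0 km^2

38.0 km^2


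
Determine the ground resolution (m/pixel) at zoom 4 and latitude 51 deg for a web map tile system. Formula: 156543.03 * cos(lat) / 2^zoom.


res = 156543.03 * cos(51) / 2^4 = 156543.03 * 0.62932039 / 16 = 6157.23 m/pixel

6157.23 m/pixel


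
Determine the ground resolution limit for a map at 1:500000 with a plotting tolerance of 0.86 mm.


ground = 0.86 mm * 500000 / 1000 = 430.0 m

430.0 m


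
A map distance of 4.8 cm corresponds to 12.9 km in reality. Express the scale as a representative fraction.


ground = 12.9 km = 1290000 cm; RF denominator = ground / map = 1290000 / 4.8 = 268750; RF = 1:268750

1:268750


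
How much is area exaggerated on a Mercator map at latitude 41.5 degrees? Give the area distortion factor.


area_distortion = 1/cos^2(41.5) = 1.783

1.783


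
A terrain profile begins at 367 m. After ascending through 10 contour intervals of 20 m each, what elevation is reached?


elevation = 367 + 10 * 20 = 567 m

567 m


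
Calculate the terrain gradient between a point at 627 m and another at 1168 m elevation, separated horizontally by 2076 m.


gradient = (1168 - 627) / 2076 = 541 / 2076 = 0.2606

0.2606


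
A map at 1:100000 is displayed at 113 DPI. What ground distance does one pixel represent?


pixel_cm = 2.54 / 113 ≈ 0.022478 cm
ground = pixel_cm * 100000 / 100 = 2.54 * 100000 / (113 * 100) = 254000 / 11300 ≈ 22.48 m

22.48 m


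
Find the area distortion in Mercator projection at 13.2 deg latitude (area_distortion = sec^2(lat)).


area_distortion = 1/cos^2(13.2) = 1.055

1.055


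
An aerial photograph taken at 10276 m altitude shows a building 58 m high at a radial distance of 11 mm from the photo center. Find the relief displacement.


d = h * r / H = 58 * 11 / 10276 = 0.06 mm

0.06 mm


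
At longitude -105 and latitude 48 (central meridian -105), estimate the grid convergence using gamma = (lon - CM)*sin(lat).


gamma = (-105 - -105) * sin(48) = 0 * 0.743145 = 0.0 degrees

0.0 degrees


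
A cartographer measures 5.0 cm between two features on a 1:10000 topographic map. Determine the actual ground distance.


ground = 5.0 cm * 10000 / 100 = 500.0 m

500.0 m
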